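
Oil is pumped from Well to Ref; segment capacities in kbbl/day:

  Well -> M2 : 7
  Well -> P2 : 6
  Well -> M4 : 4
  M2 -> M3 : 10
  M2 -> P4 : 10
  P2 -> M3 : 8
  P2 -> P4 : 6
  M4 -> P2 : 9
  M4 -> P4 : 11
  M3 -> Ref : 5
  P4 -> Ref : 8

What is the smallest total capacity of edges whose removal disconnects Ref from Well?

Augment Well→M2→M3→Ref: bottleneck 5, flow now 5.
Augment Well→M2→P4→Ref: bottleneck 2, flow now 7.
Augment Well→P2→P4→Ref: bottleneck 6, flow now 13.
No augmenting path remains; maximum flow = 13.
By max-flow min-cut, the minimum cut capacity equals the max flow.
In the residual graph, reachable from Well: {Well, M2, P2, M4, M3, P4}.
Min-cut edges: M3→Ref (5), P4→Ref (8); capacity 5 + 8 = 13.

13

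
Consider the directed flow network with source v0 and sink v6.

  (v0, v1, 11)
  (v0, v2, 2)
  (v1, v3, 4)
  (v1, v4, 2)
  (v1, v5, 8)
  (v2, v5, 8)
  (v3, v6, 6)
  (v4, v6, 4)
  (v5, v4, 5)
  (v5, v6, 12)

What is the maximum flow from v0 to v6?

13

Augment v0→v1→v3→v6: bottleneck 4, flow now 4.
Augment v0→v1→v4→v6: bottleneck 2, flow now 6.
Augment v0→v1→v5→v6: bottleneck 5, flow now 11.
Augment v0→v2→v5→v6: bottleneck 2, flow now 13.
No augmenting path remains; maximum flow = 13.
In the residual graph, reachable from v0: {v0}.
Min-cut edges: v0→v1 (11), v0→v2 (2); capacity 11 + 2 = 13.
This cut is saturated, so no flow can exceed 13.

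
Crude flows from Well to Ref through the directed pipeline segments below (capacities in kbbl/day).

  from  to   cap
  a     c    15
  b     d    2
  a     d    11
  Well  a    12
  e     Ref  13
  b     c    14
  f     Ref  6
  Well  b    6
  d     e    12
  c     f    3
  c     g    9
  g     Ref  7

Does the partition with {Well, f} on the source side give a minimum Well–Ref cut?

Given cut capacity: 12 + 6 + 6 = 24.
Augment Well→a→c→f→Ref: bottleneck 3, flow now 3.
Augment Well→a→c→g→Ref: bottleneck 7, flow now 10.
Augment Well→a→d→e→Ref: bottleneck 2, flow now 12.
Augment Well→b→d→e→Ref: bottleneck 2, flow now 14.
Augment Well→b→c→a→d→e→Ref: bottleneck 4, flow now 18. (uses reverse residual edge)
No augmenting path remains; maximum flow = 18.
In the residual graph, reachable from Well: {Well}.
Min-cut edges: Well→a (12), Well→b (6); capacity 12 + 6 = 18.
Cut capacity 24 exceeds the max flow 18, so it is not minimum.

No — its capacity is 24, but the minimum cut has capacity 18.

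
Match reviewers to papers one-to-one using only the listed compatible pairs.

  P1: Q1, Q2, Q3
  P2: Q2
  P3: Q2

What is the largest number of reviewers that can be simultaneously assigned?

Unit-capacity flow: source→left, listed edges, right→sink; max matching = max flow.
Augmenting path P1→Q1 (+1); matched 1.
Augmenting path P2→Q2 (+1); matched 2.
No augmenting path remains; maximum matching = 2.
König certificate: {P1, Q2} is a vertex cover of size 2 (every listed pair touches it), so no matching can be larger.

2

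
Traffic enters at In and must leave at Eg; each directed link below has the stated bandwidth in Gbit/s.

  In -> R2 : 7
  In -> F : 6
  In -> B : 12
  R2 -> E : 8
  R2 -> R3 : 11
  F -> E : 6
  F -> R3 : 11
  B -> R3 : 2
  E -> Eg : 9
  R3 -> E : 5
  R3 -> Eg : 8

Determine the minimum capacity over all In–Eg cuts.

Augment In→R2→E→Eg: bottleneck 7, flow now 7.
Augment In→F→E→Eg: bottleneck 2, flow now 9.
Augment In→F→R3→Eg: bottleneck 4, flow now 13.
Augment In→B→R3→Eg: bottleneck 2, flow now 15.
No augmenting path remains; maximum flow = 15.
By max-flow min-cut, the minimum cut capacity equals the max flow.
In the residual graph, reachable from In: {In, B}.
Min-cut edges: In→R2 (7), In→F (6), B→R3 (2); capacity 7 + 6 + 2 = 15.

15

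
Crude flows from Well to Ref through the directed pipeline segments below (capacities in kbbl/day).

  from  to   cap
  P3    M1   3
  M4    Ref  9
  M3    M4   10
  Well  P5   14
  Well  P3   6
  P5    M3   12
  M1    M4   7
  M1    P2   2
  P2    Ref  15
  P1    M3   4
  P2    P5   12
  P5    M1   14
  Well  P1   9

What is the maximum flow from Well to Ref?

Augment Well→P3→M1→P2→Ref: bottleneck 2, flow now 2.
Augment Well→P3→M1→M4→Ref: bottleneck 1, flow now 3.
Augment Well→P1→M3→M4→Ref: bottleneck 4, flow now 7.
Augment Well→P5→M1→M4→Ref: bottleneck 4, flow now 11.
No augmenting path remains; maximum flow = 11.
In the residual graph, reachable from Well: {Well, P3, P1, P5, M1, M3, M4}.
Min-cut edges: M1→P2 (2), M4→Ref (9); capacity 2 + 9 = 11.
This cut is saturated, so no flow can exceed 11.

11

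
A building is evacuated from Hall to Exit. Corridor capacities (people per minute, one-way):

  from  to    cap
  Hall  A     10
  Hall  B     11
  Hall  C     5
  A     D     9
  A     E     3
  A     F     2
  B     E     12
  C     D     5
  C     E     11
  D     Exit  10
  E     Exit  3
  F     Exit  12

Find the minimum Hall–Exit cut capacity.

15

Augment Hall→A→D→Exit: bottleneck 9, flow now 9.
Augment Hall→A→E→Exit: bottleneck 1, flow now 10.
Augment Hall→B→E→Exit: bottleneck 2, flow now 12.
Augment Hall→C→D→Exit: bottleneck 1, flow now 13.
Augment Hall→B→E→A→F→Exit: bottleneck 1, flow now 14. (uses reverse residual edge)
Augment Hall→C→D→A→F→Exit: bottleneck 1, flow now 15. (uses reverse residual edge)
No augmenting path remains; maximum flow = 15.
By max-flow min-cut, the minimum cut capacity equals the max flow.
In the residual graph, reachable from Hall: {Hall, A, B, C, D, E}.
Min-cut edges: A→F (2), D→Exit (10), E→Exit (3); capacity 2 + 10 + 3 = 15.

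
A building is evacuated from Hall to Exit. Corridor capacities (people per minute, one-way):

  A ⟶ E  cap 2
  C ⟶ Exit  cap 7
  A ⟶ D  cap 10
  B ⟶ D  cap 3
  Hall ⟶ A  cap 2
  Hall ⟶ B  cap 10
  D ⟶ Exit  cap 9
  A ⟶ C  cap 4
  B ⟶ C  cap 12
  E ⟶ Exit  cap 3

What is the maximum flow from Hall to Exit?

12

Augment Hall→A→C→Exit: bottleneck 2, flow now 2.
Augment Hall→B→C→Exit: bottleneck 5, flow now 7.
Augment Hall→B→D→Exit: bottleneck 3, flow now 10.
Augment Hall→B→C→A→D→Exit: bottleneck 2, flow now 12. (uses reverse residual edge)
No augmenting path remains; maximum flow = 12.
In the residual graph, reachable from Hall: {Hall}.
Min-cut edges: Hall→A (2), Hall→B (10); capacity 2 + 10 = 12.
This cut is saturated, so no flow can exceed 12.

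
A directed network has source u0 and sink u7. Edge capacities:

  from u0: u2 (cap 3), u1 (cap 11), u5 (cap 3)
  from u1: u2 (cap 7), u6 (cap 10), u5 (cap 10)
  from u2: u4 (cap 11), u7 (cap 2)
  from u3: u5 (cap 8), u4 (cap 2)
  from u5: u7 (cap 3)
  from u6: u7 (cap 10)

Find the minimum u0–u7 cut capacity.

Augment u0→u2→u7: bottleneck 2, flow now 2.
Augment u0→u5→u7: bottleneck 3, flow now 5.
Augment u0→u1→u6→u7: bottleneck 10, flow now 15.
No augmenting path remains; maximum flow = 15.
By max-flow min-cut, the minimum cut capacity equals the max flow.
In the residual graph, reachable from u0: {u0, u1, u2, u4, u5}.
Min-cut edges: u1→u6 (10), u2→u7 (2), u5→u7 (3); capacity 10 + 2 + 3 = 15.

15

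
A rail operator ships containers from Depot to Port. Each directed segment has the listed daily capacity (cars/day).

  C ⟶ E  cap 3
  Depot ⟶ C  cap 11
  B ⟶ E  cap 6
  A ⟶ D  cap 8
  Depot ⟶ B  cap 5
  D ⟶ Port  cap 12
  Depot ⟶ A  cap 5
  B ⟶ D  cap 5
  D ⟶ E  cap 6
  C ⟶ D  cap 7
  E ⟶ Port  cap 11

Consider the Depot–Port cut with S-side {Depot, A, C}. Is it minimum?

Given cut capacity: 5 + 8 + 7 + 3 = 23.
Augment Depot→A→D→Port: bottleneck 5, flow now 5.
Augment Depot→B→D→Port: bottleneck 5, flow now 10.
Augment Depot→C→D→Port: bottleneck 2, flow now 12.
Augment Depot→C→E→Port: bottleneck 3, flow now 15.
Augment Depot→C→D→E→Port: bottleneck 5, flow now 20.
No augmenting path remains; maximum flow = 20.
In the residual graph, reachable from Depot: {Depot, C}.
Min-cut edges: Depot→A (5), Depot→B (5), C→D (7), C→E (3); capacity 5 + 5 + 7 + 3 = 20.
Cut capacity 23 exceeds the max flow 20, so it is not minimum.

No — its capacity is 23, but the minimum cut has capacity 20.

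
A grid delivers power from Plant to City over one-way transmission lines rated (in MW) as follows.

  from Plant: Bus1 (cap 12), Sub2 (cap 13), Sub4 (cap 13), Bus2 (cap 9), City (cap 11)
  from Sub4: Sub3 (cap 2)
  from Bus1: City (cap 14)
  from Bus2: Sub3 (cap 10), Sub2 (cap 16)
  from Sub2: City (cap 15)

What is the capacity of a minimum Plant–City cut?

Augment Plant→City: bottleneck 11, flow now 11.
Augment Plant→Bus1→City: bottleneck 12, flow now 23.
Augment Plant→Sub2→City: bottleneck 13, flow now 36.
Augment Plant→Bus2→Sub2→City: bottleneck 2, flow now 38.
No augmenting path remains; maximum flow = 38.
By max-flow min-cut, the minimum cut capacity equals the max flow.
In the residual graph, reachable from Plant: {Plant, Sub4, Bus2, Sub3, Sub2}.
Min-cut edges: Plant→Bus1 (12), Plant→City (11), Sub2→City (15); capacity 12 + 11 + 15 = 38.

38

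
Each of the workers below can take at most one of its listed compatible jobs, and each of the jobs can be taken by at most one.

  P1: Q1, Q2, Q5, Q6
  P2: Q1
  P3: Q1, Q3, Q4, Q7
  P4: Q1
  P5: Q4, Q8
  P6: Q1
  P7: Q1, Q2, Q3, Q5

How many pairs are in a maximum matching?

5

Unit-capacity flow: source→left, listed edges, right→sink; max matching = max flow.
Augmenting path P1→Q1 (+1); matched 1.
Augmenting path P3→Q3 (+1); matched 2.
Augmenting path P5→Q4 (+1); matched 3.
Augmenting path P7→Q2 (+1); matched 4.
Augmenting path P2→Q1→P1→Q5 (+1); matched 5.
No augmenting path remains; maximum matching = 5.
König certificate: {P1, P3, P5, P7, Q1} is a vertex cover of size 5 (every listed pair touches it), so no matching can be larger.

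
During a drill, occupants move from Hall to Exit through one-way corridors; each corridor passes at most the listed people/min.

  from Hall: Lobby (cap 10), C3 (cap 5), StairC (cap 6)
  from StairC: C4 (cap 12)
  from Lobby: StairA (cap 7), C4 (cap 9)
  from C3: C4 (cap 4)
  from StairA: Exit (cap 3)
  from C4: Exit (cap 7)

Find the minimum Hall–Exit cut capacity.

10

Augment Hall→StairC→C4→Exit: bottleneck 6, flow now 6.
Augment Hall→Lobby→StairA→Exit: bottleneck 3, flow now 9.
Augment Hall→Lobby→C4→Exit: bottleneck 1, flow now 10.
No augmenting path remains; maximum flow = 10.
By max-flow min-cut, the minimum cut capacity equals the max flow.
In the residual graph, reachable from Hall: {Hall, StairC, Lobby, C3, StairA, C4}.
Min-cut edges: StairA→Exit (3), C4→Exit (7); capacity 3 + 7 = 10.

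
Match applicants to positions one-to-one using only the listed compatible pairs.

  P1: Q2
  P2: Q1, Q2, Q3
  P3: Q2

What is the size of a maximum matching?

Unit-capacity flow: source→left, listed edges, right→sink; max matching = max flow.
Augmenting path P1→Q2 (+1); matched 1.
Augmenting path P2→Q1 (+1); matched 2.
No augmenting path remains; maximum matching = 2.
König certificate: {P2, Q2} is a vertex cover of size 2 (every listed pair touches it), so no matching can be larger.

2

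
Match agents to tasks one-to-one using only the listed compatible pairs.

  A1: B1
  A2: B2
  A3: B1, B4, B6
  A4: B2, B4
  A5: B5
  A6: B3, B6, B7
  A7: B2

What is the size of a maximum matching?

Unit-capacity flow: source→left, listed edges, right→sink; max matching = max flow.
Augmenting path A1→B1 (+1); matched 1.
Augmenting path A2→B2 (+1); matched 2.
Augmenting path A3→B4 (+1); matched 3.
Augmenting path A5→B5 (+1); matched 4.
Augmenting path A6→B3 (+1); matched 5.
Augmenting path A4→B4→A3→B6 (+1); matched 6.
No augmenting path remains; maximum matching = 6.
König certificate: {A1, A3, A4, A5, A6, B2} is a vertex cover of size 6 (every listed pair touches it), so no matching can be larger.

6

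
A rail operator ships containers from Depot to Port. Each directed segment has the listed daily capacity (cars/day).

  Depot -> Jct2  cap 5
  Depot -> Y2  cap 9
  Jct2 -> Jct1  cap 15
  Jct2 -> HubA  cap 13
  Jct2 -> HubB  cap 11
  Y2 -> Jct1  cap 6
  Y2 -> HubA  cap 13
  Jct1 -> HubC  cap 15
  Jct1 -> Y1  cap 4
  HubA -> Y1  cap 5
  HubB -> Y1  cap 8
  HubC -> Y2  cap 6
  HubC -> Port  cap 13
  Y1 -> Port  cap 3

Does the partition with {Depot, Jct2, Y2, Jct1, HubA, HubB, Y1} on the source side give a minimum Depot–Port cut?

Given cut capacity: 15 + 3 = 18.
Augment Depot→Jct2→Jct1→HubC→Port: bottleneck 5, flow now 5.
Augment Depot→Y2→Jct1→HubC→Port: bottleneck 6, flow now 11.
Augment Depot→Y2→HubA→Y1→Port: bottleneck 3, flow now 14.
No augmenting path remains; maximum flow = 14.
In the residual graph, reachable from Depot: {Depot}.
Min-cut edges: Depot→Jct2 (5), Depot→Y2 (9); capacity 5 + 9 = 14.
Cut capacity 18 exceeds the max flow 14, so it is not minimum.

No — its capacity is 18, but the minimum cut has capacity 14.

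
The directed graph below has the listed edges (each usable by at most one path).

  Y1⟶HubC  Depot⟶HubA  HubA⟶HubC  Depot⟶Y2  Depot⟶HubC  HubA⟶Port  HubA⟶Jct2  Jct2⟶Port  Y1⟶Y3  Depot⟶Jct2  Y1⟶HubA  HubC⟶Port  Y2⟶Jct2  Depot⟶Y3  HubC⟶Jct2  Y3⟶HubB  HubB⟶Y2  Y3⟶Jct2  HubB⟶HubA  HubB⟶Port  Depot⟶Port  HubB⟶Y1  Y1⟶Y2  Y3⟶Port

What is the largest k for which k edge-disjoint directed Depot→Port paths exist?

Assign every edge capacity 1; by Menger, the answer equals the max flow.
Path Depot→Port (+1); total 1.
Path Depot→HubA→Port (+1); total 2.
Path Depot→Y3→Port (+1); total 3.
Path Depot→HubC→Port (+1); total 4.
Path Depot→Jct2→Port (+1); total 5.
No residual Depot→Port path; max flow = 5.
Certifying cut of size 5: {Depot→HubA, Depot→HubC, Depot→Port, Depot→Y3, Jct2→Port}.

5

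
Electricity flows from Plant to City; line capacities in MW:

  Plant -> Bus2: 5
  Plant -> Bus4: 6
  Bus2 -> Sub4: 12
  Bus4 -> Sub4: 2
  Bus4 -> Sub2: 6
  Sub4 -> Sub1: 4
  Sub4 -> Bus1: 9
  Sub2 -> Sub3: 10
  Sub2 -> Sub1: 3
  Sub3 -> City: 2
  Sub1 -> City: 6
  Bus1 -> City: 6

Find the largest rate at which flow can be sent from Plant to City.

Augment Plant→Bus2→Sub4→Sub1→City: bottleneck 4, flow now 4.
Augment Plant→Bus2→Sub4→Bus1→City: bottleneck 1, flow now 5.
Augment Plant→Bus4→Sub4→Bus1→City: bottleneck 2, flow now 7.
Augment Plant→Bus4→Sub2→Sub3→City: bottleneck 2, flow now 9.
Augment Plant→Bus4→Sub2→Sub1→City: bottleneck 2, flow now 11.
No augmenting path remains; maximum flow = 11.
In the residual graph, reachable from Plant: {Plant}.
Min-cut edges: Plant→Bus2 (5), Plant→Bus4 (6); capacity 5 + 6 = 11.
This cut is saturated, so no flow can exceed 11.

11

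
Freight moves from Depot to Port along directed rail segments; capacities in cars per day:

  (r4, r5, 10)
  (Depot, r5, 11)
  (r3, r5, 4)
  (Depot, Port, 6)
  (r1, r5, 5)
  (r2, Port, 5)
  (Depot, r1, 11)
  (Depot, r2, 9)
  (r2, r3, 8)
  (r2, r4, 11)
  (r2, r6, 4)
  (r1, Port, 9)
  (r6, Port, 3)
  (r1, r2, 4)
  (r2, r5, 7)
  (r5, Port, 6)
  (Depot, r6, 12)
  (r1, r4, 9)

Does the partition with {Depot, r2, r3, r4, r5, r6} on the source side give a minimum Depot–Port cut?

No — its capacity is 31, but the minimum cut has capacity 29.

Given cut capacity: 11 + 6 + 5 + 6 + 3 = 31.
Augment Depot→Port: bottleneck 6, flow now 6.
Augment Depot→r1→Port: bottleneck 9, flow now 15.
Augment Depot→r2→Port: bottleneck 5, flow now 20.
Augment Depot→r5→Port: bottleneck 6, flow now 26.
Augment Depot→r6→Port: bottleneck 3, flow now 29.
No augmenting path remains; maximum flow = 29.
In the residual graph, reachable from Depot: {Depot, r1, r2, r3, r4, r5, r6}.
Min-cut edges: Depot→Port (6), r1→Port (9), r2→Port (5), r5→Port (6), r6→Port (3); capacity 6 + 9 + 5 + 6 + 3 = 29.
Cut capacity 31 exceeds the max flow 29, so it is not minimum.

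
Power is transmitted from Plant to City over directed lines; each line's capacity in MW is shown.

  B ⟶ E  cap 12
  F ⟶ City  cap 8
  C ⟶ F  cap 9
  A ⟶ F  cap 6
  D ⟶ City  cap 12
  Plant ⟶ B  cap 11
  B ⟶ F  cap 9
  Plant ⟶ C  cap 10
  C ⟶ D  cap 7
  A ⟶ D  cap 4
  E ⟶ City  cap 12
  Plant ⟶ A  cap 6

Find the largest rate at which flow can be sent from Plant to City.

27

Augment Plant→A→D→City: bottleneck 4, flow now 4.
Augment Plant→A→F→City: bottleneck 2, flow now 6.
Augment Plant→B→E→City: bottleneck 11, flow now 17.
Augment Plant→C→D→City: bottleneck 7, flow now 24.
Augment Plant→C→F→City: bottleneck 3, flow now 27.
No augmenting path remains; maximum flow = 27.
In the residual graph, reachable from Plant: {Plant}.
Min-cut edges: Plant→A (6), Plant→B (11), Plant→C (10); capacity 6 + 11 + 10 = 27.
This cut is saturated, so no flow can exceed 27.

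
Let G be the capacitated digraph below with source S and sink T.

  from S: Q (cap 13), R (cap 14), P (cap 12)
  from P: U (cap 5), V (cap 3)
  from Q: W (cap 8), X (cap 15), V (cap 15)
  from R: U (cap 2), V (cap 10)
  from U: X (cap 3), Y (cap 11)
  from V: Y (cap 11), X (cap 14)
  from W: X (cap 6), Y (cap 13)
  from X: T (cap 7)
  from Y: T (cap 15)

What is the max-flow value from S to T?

22

Augment S→Q→X→T: bottleneck 7, flow now 7.
Augment S→P→U→Y→T: bottleneck 5, flow now 12.
Augment S→P→V→Y→T: bottleneck 3, flow now 15.
Augment S→Q→V→Y→T: bottleneck 6, flow now 21.
Augment S→R→U→Y→T: bottleneck 1, flow now 22.
No augmenting path remains; maximum flow = 22.
In the residual graph, reachable from S: {S, P, Q, R, U, V, W, X, Y}.
Min-cut edges: X→T (7), Y→T (15); capacity 7 + 15 = 22.
This cut is saturated, so no flow can exceed 22.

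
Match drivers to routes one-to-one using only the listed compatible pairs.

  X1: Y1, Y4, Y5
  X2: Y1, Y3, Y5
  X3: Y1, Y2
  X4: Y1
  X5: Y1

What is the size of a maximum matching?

4

Unit-capacity flow: source→left, listed edges, right→sink; max matching = max flow.
Augmenting path X1→Y1 (+1); matched 1.
Augmenting path X2→Y3 (+1); matched 2.
Augmenting path X3→Y2 (+1); matched 3.
Augmenting path X4→Y1→X1→Y4 (+1); matched 4.
No augmenting path remains; maximum matching = 4.
König certificate: {X1, X2, X3, Y1} is a vertex cover of size 4 (every listed pair touches it), so no matching can be larger.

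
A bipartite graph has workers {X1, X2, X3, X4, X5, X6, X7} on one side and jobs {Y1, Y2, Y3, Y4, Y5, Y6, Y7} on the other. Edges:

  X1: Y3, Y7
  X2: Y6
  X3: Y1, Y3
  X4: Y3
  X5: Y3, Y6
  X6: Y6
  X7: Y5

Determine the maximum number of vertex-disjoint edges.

5

Unit-capacity flow: source→left, listed edges, right→sink; max matching = max flow.
Augmenting path X1→Y3 (+1); matched 1.
Augmenting path X2→Y6 (+1); matched 2.
Augmenting path X3→Y1 (+1); matched 3.
Augmenting path X7→Y5 (+1); matched 4.
Augmenting path X4→Y3→X1→Y7 (+1); matched 5.
No augmenting path remains; maximum matching = 5.
König certificate: {X1, X3, X7, Y3, Y6} is a vertex cover of size 5 (every listed pair touches it), so no matching can be larger.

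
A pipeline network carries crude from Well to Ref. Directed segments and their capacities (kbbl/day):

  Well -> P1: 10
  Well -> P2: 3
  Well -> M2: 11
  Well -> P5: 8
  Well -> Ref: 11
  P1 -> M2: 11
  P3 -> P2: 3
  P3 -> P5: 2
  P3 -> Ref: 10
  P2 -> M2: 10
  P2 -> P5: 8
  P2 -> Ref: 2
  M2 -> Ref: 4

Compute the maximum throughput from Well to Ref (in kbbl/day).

Augment Well→Ref: bottleneck 11, flow now 11.
Augment Well→P2→Ref: bottleneck 2, flow now 13.
Augment Well→M2→Ref: bottleneck 4, flow now 17.
No augmenting path remains; maximum flow = 17.
In the residual graph, reachable from Well: {Well, P1, P2, M2, P5}.
Min-cut edges: Well→Ref (11), P2→Ref (2), M2→Ref (4); capacity 11 + 2 + 4 = 17.
This cut is saturated, so no flow can exceed 17.

17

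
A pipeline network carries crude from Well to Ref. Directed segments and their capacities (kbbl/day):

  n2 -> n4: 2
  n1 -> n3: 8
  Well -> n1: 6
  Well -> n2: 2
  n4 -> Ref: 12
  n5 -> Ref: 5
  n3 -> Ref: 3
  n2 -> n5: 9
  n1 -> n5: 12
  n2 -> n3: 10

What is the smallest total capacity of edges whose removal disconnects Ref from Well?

Augment Well→n1→n3→Ref: bottleneck 3, flow now 3.
Augment Well→n1→n5→Ref: bottleneck 3, flow now 6.
Augment Well→n2→n4→Ref: bottleneck 2, flow now 8.
No augmenting path remains; maximum flow = 8.
By max-flow min-cut, the minimum cut capacity equals the max flow.
In the residual graph, reachable from Well: {Well}.
Min-cut edges: Well→n1 (6), Well→n2 (2); capacity 6 + 2 = 8.

8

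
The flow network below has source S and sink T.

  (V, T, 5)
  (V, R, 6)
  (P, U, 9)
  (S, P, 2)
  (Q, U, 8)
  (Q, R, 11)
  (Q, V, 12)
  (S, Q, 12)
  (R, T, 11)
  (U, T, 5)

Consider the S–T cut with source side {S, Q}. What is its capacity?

33

Edges leaving {S, Q}: S→P (2), Q→R (11), Q→U (8), Q→V (12).
Cut capacity = 2 + 11 + 8 + 12 = 33.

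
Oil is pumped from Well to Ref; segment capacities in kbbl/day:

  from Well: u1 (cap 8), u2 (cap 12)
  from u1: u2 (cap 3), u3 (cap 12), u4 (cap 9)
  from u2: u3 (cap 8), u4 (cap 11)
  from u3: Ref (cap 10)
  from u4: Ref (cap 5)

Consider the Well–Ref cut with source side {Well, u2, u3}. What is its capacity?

Edges leaving {Well, u2, u3}: Well→u1 (8), u2→u4 (11), u3→Ref (10).
Cut capacity = 8 + 11 + 10 = 29.

29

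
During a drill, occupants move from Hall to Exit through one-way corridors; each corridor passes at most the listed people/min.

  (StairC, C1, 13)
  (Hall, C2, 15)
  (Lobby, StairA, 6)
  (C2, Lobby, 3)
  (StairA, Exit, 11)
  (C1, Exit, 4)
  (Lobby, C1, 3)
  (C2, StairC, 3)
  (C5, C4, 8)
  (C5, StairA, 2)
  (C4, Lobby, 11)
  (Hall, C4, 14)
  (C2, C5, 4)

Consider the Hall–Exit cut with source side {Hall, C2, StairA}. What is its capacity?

35

Edges leaving {Hall, C2, StairA}: Hall→C4 (14), C2→C5 (4), C2→Lobby (3), C2→StairC (3), StairA→Exit (11).
Cut capacity = 14 + 4 + 3 + 3 + 11 = 35.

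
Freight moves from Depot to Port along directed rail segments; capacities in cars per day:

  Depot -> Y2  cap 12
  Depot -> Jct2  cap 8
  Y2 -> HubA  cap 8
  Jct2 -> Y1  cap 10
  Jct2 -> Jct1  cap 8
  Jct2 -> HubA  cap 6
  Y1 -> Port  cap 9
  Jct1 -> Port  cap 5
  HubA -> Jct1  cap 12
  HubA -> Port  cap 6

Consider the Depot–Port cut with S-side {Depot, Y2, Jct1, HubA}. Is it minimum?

No — its capacity is 19, but the minimum cut has capacity 16.

Given cut capacity: 8 + 5 + 6 = 19.
Augment Depot→Y2→HubA→Port: bottleneck 6, flow now 6.
Augment Depot→Jct2→Y1→Port: bottleneck 8, flow now 14.
Augment Depot→Y2→HubA→Jct1→Port: bottleneck 2, flow now 16.
No augmenting path remains; maximum flow = 16.
In the residual graph, reachable from Depot: {Depot, Y2}.
Min-cut edges: Depot→Jct2 (8), Y2→HubA (8); capacity 8 + 8 = 16.
Cut capacity 19 exceeds the max flow 16, so it is not minimum.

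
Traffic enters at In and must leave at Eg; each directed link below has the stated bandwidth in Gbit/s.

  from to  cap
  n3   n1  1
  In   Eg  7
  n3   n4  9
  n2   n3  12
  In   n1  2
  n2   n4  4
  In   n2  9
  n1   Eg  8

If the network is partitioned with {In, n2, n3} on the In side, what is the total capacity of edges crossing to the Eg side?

Edges leaving {In, n2, n3}: In→n1 (2), In→Eg (7), n2→n4 (4), n3→n1 (1), n3→n4 (9).
Cut capacity = 2 + 7 + 4 + 1 + 9 = 23.

23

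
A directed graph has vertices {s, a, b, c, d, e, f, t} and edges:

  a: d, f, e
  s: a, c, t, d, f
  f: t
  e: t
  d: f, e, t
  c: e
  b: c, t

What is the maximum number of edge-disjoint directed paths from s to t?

4

Assign every edge capacity 1; by Menger, the answer equals the max flow.
Path s→t (+1); total 1.
Path s→d→t (+1); total 2.
Path s→f→t (+1); total 3.
Path s→a→e→t (+1); total 4.
No residual s→t path; max flow = 4.
Certifying cut of size 4: {d→t, e→t, f→t, s→t}.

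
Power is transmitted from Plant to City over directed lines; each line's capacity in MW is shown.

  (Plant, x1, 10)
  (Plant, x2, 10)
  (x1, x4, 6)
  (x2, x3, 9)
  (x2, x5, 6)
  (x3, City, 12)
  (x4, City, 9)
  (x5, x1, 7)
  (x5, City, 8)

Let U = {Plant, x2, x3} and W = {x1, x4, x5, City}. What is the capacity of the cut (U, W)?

28

Edges leaving {Plant, x2, x3}: Plant→x1 (10), x2→x5 (6), x3→City (12).
Cut capacity = 10 + 6 + 12 = 28.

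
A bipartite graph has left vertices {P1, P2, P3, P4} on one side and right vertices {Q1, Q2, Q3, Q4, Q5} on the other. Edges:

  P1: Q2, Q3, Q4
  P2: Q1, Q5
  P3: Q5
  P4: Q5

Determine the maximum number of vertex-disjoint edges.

3

Unit-capacity flow: source→left, listed edges, right→sink; max matching = max flow.
Augmenting path P1→Q2 (+1); matched 1.
Augmenting path P2→Q1 (+1); matched 2.
Augmenting path P3→Q5 (+1); matched 3.
No augmenting path remains; maximum matching = 3.
König certificate: {P1, P2, Q5} is a vertex cover of size 3 (every listed pair touches it), so no matching can be larger.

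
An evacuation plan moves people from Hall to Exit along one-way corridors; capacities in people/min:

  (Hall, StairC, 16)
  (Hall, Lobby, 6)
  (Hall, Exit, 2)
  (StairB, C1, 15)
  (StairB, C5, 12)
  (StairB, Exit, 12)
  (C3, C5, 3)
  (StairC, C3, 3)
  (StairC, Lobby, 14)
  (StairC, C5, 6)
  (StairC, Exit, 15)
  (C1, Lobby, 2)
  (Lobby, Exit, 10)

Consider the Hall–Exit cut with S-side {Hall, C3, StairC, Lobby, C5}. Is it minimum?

No — its capacity is 27, but the minimum cut has capacity 24.

Given cut capacity: 2 + 15 + 10 = 27.
Augment Hall→Exit: bottleneck 2, flow now 2.
Augment Hall→StairC→Exit: bottleneck 15, flow now 17.
Augment Hall→Lobby→Exit: bottleneck 6, flow now 23.
Augment Hall→StairC→Lobby→Exit: bottleneck 1, flow now 24.
No augmenting path remains; maximum flow = 24.
In the residual graph, reachable from Hall: {Hall}.
Min-cut edges: Hall→StairC (16), Hall→Lobby (6), Hall→Exit (2); capacity 16 + 6 + 2 = 24.
Cut capacity 27 exceeds the max flow 24, so it is not minimum.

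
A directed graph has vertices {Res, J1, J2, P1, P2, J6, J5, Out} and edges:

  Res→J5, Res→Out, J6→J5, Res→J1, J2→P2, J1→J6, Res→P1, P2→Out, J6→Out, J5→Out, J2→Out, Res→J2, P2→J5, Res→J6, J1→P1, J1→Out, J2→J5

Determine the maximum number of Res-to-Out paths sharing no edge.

Assign every edge capacity 1; by Menger, the answer equals the max flow.
Path Res→Out (+1); total 1.
Path Res→J1→Out (+1); total 2.
Path Res→J2→Out (+1); total 3.
Path Res→J6→Out (+1); total 4.
Path Res→J5→Out (+1); total 5.
No residual Res→Out path; max flow = 5.
Certifying cut of size 5: {Res→J1, Res→J2, Res→J5, Res→J6, Res→Out}.

5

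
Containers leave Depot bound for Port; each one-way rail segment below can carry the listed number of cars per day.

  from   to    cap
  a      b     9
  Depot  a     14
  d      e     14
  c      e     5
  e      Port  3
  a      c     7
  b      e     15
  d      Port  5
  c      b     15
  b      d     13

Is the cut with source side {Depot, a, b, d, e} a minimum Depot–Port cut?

No — its capacity is 15, but the minimum cut has capacity 8.

Given cut capacity: 7 + 5 + 3 = 15.
Augment Depot→a→b→d→Port: bottleneck 5, flow now 5.
Augment Depot→a→b→e→Port: bottleneck 3, flow now 8.
No augmenting path remains; maximum flow = 8.
In the residual graph, reachable from Depot: {Depot, a, b, c, d, e}.
Min-cut edges: d→Port (5), e→Port (3); capacity 5 + 3 = 8.
Cut capacity 15 exceeds the max flow 8, so it is not minimum.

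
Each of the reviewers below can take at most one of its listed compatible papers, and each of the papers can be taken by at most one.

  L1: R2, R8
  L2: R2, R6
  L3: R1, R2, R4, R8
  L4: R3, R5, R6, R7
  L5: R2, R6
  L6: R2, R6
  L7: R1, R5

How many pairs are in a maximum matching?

6

Unit-capacity flow: source→left, listed edges, right→sink; max matching = max flow.
Augmenting path L1→R2 (+1); matched 1.
Augmenting path L2→R6 (+1); matched 2.
Augmenting path L3→R1 (+1); matched 3.
Augmenting path L4→R3 (+1); matched 4.
Augmenting path L7→R5 (+1); matched 5.
Augmenting path L5→R2→L1→R8 (+1); matched 6.
No augmenting path remains; maximum matching = 6.
König certificate: {L1, L3, L4, L7, R2, R6} is a vertex cover of size 6 (every listed pair touches it), so no matching can be larger.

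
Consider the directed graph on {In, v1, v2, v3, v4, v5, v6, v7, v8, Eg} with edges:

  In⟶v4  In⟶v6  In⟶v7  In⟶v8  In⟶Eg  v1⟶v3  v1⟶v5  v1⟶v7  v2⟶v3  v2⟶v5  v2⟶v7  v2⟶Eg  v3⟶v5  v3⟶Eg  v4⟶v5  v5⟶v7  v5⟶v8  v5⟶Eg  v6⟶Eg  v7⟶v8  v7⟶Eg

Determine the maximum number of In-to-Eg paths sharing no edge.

Assign every edge capacity 1; by Menger, the answer equals the max flow.
Path In→Eg (+1); total 1.
Path In→v6→Eg (+1); total 2.
Path In→v7→Eg (+1); total 3.
Path In→v4→v5→Eg (+1); total 4.
No residual In→Eg path; max flow = 4.
Certifying cut of size 4: {In→Eg, In→v4, In→v6, In→v7}.

4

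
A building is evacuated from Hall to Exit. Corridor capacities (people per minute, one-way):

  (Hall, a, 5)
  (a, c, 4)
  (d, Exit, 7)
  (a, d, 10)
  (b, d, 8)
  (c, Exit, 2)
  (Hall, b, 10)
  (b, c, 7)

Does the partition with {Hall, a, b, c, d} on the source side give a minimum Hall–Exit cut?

Yes — it is a minimum cut (capacity 9).

Given cut capacity: 2 + 7 = 9.
Augment Hall→a→c→Exit: bottleneck 2, flow now 2.
Augment Hall→a→d→Exit: bottleneck 3, flow now 5.
Augment Hall→b→d→Exit: bottleneck 4, flow now 9.
No augmenting path remains; maximum flow = 9.
Cut capacity 9 equals the max flow, so it is a minimum cut.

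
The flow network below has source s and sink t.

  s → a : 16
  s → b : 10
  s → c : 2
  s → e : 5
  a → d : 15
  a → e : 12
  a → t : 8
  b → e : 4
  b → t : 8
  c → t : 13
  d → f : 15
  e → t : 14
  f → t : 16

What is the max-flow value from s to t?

Augment s→a→t: bottleneck 8, flow now 8.
Augment s→b→t: bottleneck 8, flow now 16.
Augment s→c→t: bottleneck 2, flow now 18.
Augment s→e→t: bottleneck 5, flow now 23.
Augment s→a→e→t: bottleneck 8, flow now 31.
Augment s→b→e→t: bottleneck 1, flow now 32.
Augment s→b→e→a→d→f→t: bottleneck 1, flow now 33. (uses reverse residual edge)
No augmenting path remains; maximum flow = 33.
In the residual graph, reachable from s: {s}.
Min-cut edges: s→a (16), s→b (10), s→c (2), s→e (5); capacity 16 + 10 + 2 + 5 = 33.
This cut is saturated, so no flow can exceed 33.

33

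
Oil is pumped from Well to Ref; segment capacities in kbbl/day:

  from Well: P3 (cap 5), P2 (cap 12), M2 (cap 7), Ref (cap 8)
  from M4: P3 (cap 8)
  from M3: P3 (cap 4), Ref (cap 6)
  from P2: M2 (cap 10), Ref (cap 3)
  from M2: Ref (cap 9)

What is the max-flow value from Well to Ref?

20

Augment Well→Ref: bottleneck 8, flow now 8.
Augment Well→P2→Ref: bottleneck 3, flow now 11.
Augment Well→M2→Ref: bottleneck 7, flow now 18.
Augment Well→P2→M2→Ref: bottleneck 2, flow now 20.
No augmenting path remains; maximum flow = 20.
In the residual graph, reachable from Well: {Well, P3, P2, M2}.
Min-cut edges: Well→Ref (8), P2→Ref (3), M2→Ref (9); capacity 8 + 3 + 9 = 20.
This cut is saturated, so no flow can exceed 20.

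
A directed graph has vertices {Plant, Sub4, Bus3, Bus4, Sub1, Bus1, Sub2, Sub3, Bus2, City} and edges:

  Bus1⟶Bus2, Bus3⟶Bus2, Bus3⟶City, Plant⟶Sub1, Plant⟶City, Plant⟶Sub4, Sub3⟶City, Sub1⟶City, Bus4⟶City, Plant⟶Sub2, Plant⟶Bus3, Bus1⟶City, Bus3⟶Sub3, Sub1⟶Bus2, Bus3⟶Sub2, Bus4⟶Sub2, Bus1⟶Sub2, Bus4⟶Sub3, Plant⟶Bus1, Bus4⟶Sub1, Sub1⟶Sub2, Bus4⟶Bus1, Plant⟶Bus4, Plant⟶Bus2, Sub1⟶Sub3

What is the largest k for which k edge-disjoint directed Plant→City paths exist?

5

Assign every edge capacity 1; by Menger, the answer equals the max flow.
Path Plant→City (+1); total 1.
Path Plant→Bus3→City (+1); total 2.
Path Plant→Bus4→City (+1); total 3.
Path Plant→Sub1→City (+1); total 4.
Path Plant→Bus1→City (+1); total 5.
No residual Plant→City path; max flow = 5.
Certifying cut of size 5: {Plant→Bus1, Plant→Bus3, Plant→Bus4, Plant→City, Plant→Sub1}.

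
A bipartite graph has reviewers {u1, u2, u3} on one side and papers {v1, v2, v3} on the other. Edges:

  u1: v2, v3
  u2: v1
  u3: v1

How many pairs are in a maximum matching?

Unit-capacity flow: source→left, listed edges, right→sink; max matching = max flow.
Augmenting path u1→v2 (+1); matched 1.
Augmenting path u2→v1 (+1); matched 2.
No augmenting path remains; maximum matching = 2.
König certificate: {u1, v1} is a vertex cover of size 2 (every listed pair touches it), so no matching can be larger.

2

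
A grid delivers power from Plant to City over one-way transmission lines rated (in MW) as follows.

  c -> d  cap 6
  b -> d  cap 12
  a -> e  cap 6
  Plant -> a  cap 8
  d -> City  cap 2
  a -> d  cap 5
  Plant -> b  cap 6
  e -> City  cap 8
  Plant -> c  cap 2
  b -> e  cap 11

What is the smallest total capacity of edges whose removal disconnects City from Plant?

Augment Plant→a→d→City: bottleneck 2, flow now 2.
Augment Plant→a→e→City: bottleneck 6, flow now 8.
Augment Plant→b→e→City: bottleneck 2, flow now 10.
No augmenting path remains; maximum flow = 10.
By max-flow min-cut, the minimum cut capacity equals the max flow.
In the residual graph, reachable from Plant: {Plant, a, b, c, d, e}.
Min-cut edges: d→City (2), e→City (8); capacity 2 + 8 = 10.

10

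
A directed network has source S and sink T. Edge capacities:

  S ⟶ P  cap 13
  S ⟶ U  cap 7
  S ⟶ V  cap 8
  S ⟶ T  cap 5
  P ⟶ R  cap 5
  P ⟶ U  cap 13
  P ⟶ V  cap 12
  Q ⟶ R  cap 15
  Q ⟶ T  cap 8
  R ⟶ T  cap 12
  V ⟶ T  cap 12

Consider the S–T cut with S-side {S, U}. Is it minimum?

No — its capacity is 26, but the minimum cut has capacity 22.

Given cut capacity: 13 + 8 + 5 = 26.
Augment S→T: bottleneck 5, flow now 5.
Augment S→V→T: bottleneck 8, flow now 13.
Augment S→P→R→T: bottleneck 5, flow now 18.
Augment S→P→V→T: bottleneck 4, flow now 22.
No augmenting path remains; maximum flow = 22.
In the residual graph, reachable from S: {S, P, U, V}.
Min-cut edges: S→T (5), P→R (5), V→T (12); capacity 5 + 5 + 12 = 22.
Cut capacity 26 exceeds the max flow 22, so it is not minimum.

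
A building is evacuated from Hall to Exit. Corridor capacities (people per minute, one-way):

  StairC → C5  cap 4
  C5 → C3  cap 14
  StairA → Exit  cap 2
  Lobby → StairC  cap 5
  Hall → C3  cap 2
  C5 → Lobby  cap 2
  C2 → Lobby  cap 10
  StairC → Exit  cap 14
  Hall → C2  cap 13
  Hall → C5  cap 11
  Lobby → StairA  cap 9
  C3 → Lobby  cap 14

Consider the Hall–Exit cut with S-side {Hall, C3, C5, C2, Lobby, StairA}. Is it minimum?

Yes — it is a minimum cut (capacity 7).

Given cut capacity: 5 + 2 = 7.
Augment Hall→C3→Lobby→StairC→Exit: bottleneck 2, flow now 2.
Augment Hall→C5→Lobby→StairC→Exit: bottleneck 2, flow now 4.
Augment Hall→C2→Lobby→StairC→Exit: bottleneck 1, flow now 5.
Augment Hall→C2→Lobby→StairA→Exit: bottleneck 2, flow now 7.
No augmenting path remains; maximum flow = 7.
Cut capacity 7 equals the max flow, so it is a minimum cut.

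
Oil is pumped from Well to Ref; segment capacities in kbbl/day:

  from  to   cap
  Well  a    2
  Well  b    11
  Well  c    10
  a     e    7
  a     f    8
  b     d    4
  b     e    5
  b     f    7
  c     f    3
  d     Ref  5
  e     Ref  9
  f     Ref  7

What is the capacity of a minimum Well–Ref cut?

16

Augment Well→a→e→Ref: bottleneck 2, flow now 2.
Augment Well→b→d→Ref: bottleneck 4, flow now 6.
Augment Well→b→e→Ref: bottleneck 5, flow now 11.
Augment Well→b→f→Ref: bottleneck 2, flow now 13.
Augment Well→c→f→Ref: bottleneck 3, flow now 16.
No augmenting path remains; maximum flow = 16.
By max-flow min-cut, the minimum cut capacity equals the max flow.
In the residual graph, reachable from Well: {Well, c}.
Min-cut edges: Well→a (2), Well→b (11), c→f (3); capacity 2 + 11 + 3 = 16.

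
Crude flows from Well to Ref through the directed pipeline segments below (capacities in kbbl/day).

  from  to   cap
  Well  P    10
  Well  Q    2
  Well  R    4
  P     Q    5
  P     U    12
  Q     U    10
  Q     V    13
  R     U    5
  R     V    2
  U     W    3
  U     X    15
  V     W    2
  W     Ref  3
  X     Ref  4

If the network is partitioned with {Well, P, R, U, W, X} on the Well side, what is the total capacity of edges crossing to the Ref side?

16

Edges leaving {Well, P, R, U, W, X}: Well→Q (2), P→Q (5), R→V (2), W→Ref (3), X→Ref (4).
Cut capacity = 2 + 5 + 2 + 3 + 4 = 16.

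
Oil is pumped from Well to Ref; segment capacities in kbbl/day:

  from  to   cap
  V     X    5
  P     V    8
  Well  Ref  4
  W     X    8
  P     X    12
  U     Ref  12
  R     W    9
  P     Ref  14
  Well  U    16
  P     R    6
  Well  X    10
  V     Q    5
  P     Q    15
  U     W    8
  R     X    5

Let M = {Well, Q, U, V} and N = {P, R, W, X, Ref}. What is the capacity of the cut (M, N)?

Edges leaving {Well, Q, U, V}: Well→X (10), Well→Ref (4), U→W (8), U→Ref (12), V→X (5).
Cut capacity = 10 + 4 + 8 + 12 + 5 = 39.

39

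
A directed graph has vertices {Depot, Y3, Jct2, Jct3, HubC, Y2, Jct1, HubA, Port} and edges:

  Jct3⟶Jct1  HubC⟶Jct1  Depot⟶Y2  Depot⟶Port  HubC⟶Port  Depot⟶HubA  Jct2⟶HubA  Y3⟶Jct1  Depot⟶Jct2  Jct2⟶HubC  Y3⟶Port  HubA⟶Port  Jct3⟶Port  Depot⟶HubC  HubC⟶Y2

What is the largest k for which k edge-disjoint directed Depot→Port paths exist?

3

Assign every edge capacity 1; by Menger, the answer equals the max flow.
Path Depot→Port (+1); total 1.
Path Depot→HubC→Port (+1); total 2.
Path Depot→HubA→Port (+1); total 3.
No residual Depot→Port path; max flow = 3.
Certifying cut of size 3: {Depot→Port, HubA→Port, HubC→Port}.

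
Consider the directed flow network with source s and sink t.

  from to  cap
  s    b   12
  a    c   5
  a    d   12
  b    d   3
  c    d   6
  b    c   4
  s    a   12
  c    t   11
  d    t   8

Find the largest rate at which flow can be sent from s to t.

17

Augment s→a→c→t: bottleneck 5, flow now 5.
Augment s→a→d→t: bottleneck 7, flow now 12.
Augment s→b→c→t: bottleneck 4, flow now 16.
Augment s→b→d→t: bottleneck 1, flow now 17.
No augmenting path remains; maximum flow = 17.
In the residual graph, reachable from s: {s, a, b, d}.
Min-cut edges: a→c (5), b→c (4), d→t (8); capacity 5 + 4 + 8 = 17.
This cut is saturated, so no flow can exceed 17.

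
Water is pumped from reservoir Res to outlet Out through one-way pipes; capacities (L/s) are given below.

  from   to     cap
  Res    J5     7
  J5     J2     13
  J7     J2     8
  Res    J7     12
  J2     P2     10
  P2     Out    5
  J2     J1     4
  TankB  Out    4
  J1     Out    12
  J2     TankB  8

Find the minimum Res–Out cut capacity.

Augment Res→J5→J2→P2→Out: bottleneck 5, flow now 5.
Augment Res→J5→J2→TankB→Out: bottleneck 2, flow now 7.
Augment Res→J7→J2→TankB→Out: bottleneck 2, flow now 9.
Augment Res→J7→J2→J1→Out: bottleneck 4, flow now 13.
No augmenting path remains; maximum flow = 13.
By max-flow min-cut, the minimum cut capacity equals the max flow.
In the residual graph, reachable from Res: {Res, J5, J7, J2, P2, TankB}.
Min-cut edges: J2→J1 (4), P2→Out (5), TankB→Out (4); capacity 4 + 5 + 4 = 13.

13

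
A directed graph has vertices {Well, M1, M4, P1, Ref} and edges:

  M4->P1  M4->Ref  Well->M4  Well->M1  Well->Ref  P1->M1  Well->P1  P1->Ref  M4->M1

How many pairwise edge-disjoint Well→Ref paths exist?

3

Assign every edge capacity 1; by Menger, the answer equals the max flow.
Path Well→Ref (+1); total 1.
Path Well→M4→Ref (+1); total 2.
Path Well→P1→Ref (+1); total 3.
No residual Well→Ref path; max flow = 3.
Certifying cut of size 3: {Well→M4, Well→P1, Well→Ref}.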